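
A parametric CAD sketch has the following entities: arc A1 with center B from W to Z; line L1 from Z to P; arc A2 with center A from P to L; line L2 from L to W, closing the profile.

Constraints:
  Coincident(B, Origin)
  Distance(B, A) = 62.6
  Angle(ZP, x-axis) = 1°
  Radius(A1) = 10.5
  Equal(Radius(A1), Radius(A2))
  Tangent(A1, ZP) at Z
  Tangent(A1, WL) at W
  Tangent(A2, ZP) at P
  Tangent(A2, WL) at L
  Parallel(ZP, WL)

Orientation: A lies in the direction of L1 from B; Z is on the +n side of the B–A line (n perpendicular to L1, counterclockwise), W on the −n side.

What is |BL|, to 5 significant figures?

63.474

Tangency of A1 to both parallel lines with radius 10.5 puts Z and W at B ± 10.5·n: Z = (-0.18325, 10.498), W = (0.18325, -10.498). Equal radii place P and L the same way about A: P = A + 10.5·n = (62.407, 11.591), L = A − 10.5·n = (62.774, -9.4059). Then |BL| = |L − B| = 63.474.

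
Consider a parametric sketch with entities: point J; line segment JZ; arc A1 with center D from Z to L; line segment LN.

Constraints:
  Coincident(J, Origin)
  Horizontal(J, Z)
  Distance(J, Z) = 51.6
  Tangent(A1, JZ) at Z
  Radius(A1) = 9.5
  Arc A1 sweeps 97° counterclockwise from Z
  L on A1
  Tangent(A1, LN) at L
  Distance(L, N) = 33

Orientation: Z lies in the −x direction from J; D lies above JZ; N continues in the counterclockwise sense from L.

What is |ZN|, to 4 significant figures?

43.75

J is at the origin; J and Z share the same y with |JZ| = 51.6 and Z on the −x side, so Z = (-51.60, 0.000). Tangency of A1 to JZ means the radius DZ is perpendicular to JZ, so D = Z + (0, 9.5) = (-51.60, 9.500). On A1, Z sits at bearing -90° from D; a 97° counterclockwise sweep puts L at bearing 7°, so L = D + 9.5·(cos 7°, sin 7°) = (-42.17, 10.66). The tangent condition forces DL to be normal to LN, so LN runs along (−sin 7°, cos 7°); with |LN| = 33.0, N = (-46.19, 43.41). Then |ZN| = |N − Z| = 43.75.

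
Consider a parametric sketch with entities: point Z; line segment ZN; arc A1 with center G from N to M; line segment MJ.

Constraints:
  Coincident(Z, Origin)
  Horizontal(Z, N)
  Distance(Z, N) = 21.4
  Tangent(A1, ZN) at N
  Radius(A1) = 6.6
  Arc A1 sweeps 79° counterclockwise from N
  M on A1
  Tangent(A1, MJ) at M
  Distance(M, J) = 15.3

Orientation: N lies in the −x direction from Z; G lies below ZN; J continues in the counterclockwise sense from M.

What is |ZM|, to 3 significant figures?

28.4

Z is at the origin; ZN is horizontal with |ZN| = 21.4 and N on the −x side, so N = (-21.4, 0.00). Tangency of A1 to ZN means the radius GN is perpendicular to ZN, so G = N + (0, -6.6) = (-21.4, -6.60). On A1, N sits at bearing 90° from G; a 79° counterclockwise sweep puts M at bearing 169°, so M = G + 6.6·(cos 169°, sin 169°) = (-27.9, -5.34). Then |ZM| = |M − Z| = 28.4.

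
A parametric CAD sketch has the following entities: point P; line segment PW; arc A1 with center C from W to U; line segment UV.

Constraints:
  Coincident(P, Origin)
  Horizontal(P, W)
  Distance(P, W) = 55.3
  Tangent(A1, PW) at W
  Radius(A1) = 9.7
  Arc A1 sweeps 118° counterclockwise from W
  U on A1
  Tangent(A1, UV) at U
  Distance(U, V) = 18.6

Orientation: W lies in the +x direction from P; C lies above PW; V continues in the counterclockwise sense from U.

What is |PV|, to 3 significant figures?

63.1

P is at the origin; P and W share the same y with |PW| = 55.3 and W on the +x side, so W = (55.3, 0.00). Tangency of A1 to PW means the radius CW is perpendicular to PW, so C = W + (0, 9.7) = (55.3, 9.70). On A1, W sits at bearing -90° from C; a 118° counterclockwise sweep puts U at bearing 28°, so U = C + 9.7·(cos 28°, sin 28°) = (63.9, 14.3). The tangent condition forces CU to be normal to UV, so UV runs along (−sin 28°, cos 28°); with |UV| = 18.6, V = (55.1, 30.7). Then |PV| = |V − P| = 63.1.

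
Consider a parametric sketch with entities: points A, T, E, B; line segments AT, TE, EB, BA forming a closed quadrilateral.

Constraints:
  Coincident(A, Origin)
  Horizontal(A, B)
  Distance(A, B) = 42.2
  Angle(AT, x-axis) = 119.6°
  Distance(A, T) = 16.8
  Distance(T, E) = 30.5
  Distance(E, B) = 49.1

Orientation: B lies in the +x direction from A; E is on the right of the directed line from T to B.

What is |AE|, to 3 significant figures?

16.2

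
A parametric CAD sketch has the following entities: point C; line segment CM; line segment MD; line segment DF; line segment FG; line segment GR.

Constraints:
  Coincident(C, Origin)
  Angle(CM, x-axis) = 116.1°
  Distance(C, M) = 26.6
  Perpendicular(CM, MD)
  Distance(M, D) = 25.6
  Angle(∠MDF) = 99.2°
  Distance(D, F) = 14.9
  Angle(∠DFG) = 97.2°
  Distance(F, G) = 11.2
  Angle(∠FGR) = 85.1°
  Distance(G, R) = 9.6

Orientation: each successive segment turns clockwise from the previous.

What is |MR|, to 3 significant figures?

17.5

C is at the origin; CM runs at 116.1° with length 26.6, so M = (-11.7, 23.9). The perpendicularity gives MD at right angles to CM, so MD runs at 26.1°; with |MD| = 25.6, D = (11.3, 35.1). ∠MDF = 99.2° gives DF at -54.7° from the x-axis; with |DF| = 14.9, F = (19.9, 23.0). ∠DFG = 97.2° gives FG at -138° from the x-axis; with |FG| = 11.2, G = (11.6, 15.4). ∠FGR = 85.1° gives GR at 128° from the x-axis; with |GR| = 9.6, R = (5.78, 23.0). Then |MR| = |R − M| = 17.5.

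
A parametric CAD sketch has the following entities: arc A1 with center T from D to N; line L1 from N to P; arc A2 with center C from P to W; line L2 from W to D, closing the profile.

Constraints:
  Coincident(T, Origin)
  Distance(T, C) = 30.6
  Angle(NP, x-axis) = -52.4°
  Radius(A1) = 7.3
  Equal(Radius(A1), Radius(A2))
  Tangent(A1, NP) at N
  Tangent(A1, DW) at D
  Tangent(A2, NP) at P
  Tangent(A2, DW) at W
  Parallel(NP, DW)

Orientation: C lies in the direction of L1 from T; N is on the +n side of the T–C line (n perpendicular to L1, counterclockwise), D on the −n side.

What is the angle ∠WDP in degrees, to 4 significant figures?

25.51°

Tangency of A1 to both parallel lines with radius 7.3 puts N and D at T ± 7.3·n: N = (5.784, 4.454), D = (-5.784, -4.454). Equal radii place P and W the same way about C: P = C + 7.3·n = (24.45, -19.79), W = C − 7.3·n = (12.89, -28.70). Then cos ∠WDP = DW·DP / (|DW||DP|), giving 25.51°.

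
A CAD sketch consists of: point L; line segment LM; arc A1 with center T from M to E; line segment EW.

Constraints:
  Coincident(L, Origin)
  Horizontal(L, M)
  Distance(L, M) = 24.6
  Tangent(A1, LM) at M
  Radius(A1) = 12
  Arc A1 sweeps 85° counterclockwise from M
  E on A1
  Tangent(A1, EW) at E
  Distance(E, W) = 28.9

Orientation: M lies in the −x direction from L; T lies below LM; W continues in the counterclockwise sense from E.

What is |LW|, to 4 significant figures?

55.73

L is at the origin; LM is horizontal with |LM| = 24.6 and M on the −x side, so M = (-24.60, 0.000). Since A1 is tangent to LM there, TM ⟂ LM, so T = M + (0, -12) = (-24.60, -12.00). On A1, M sits at bearing 90° from T; an 85° counterclockwise sweep puts E at bearing 175°, so E = T + 12.0·(cos 175°, sin 175°) = (-36.55, -10.95). A1 meets EW tangentially, so TE is at right angles to EW, so EW runs along (−sin 175°, cos 175°); with |EW| = 28.9, W = (-39.07, -39.74). Then |LW| = |W − L| = 55.73.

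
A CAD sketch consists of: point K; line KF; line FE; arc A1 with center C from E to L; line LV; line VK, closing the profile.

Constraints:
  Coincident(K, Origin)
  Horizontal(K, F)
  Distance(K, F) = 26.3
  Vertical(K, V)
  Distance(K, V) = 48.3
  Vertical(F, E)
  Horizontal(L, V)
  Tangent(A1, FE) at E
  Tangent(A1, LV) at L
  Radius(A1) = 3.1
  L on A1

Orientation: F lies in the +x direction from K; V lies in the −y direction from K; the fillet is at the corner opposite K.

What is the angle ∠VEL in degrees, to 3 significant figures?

38.3°

K is at the origin; KF is horizontal with |KF| = 26.3 and F on the +x side, so F = (26.3, 0.00). KV is vertical with |KV| = 48.3 and V on the −y side, so V = (0.00, -48.3). The virtual corner opposite K is at (26.3, -48.3). A1 meets FE tangentially, so CE is at right angles to FE and A1 meets LV tangentially, so CL is at right angles to LV, with radius 3.1, so the center C sits 3.1 in from both sides at C = (23.2, -45.2). That places the tangent points at E = (26.3, -45.2) on FE and L = (23.2, -48.3) on LV. Then cos ∠VEL = EV·EL / (|EV||EL|), giving 38.3°.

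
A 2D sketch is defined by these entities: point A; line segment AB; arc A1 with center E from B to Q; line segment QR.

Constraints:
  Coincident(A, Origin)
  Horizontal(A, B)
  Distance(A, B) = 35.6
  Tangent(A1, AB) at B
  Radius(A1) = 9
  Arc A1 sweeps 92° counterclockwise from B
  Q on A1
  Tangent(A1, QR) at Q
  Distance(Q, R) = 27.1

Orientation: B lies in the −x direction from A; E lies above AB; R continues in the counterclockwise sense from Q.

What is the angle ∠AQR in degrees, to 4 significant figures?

111.3°

A is at the origin; AB is horizontal with |AB| = 35.6 and B on the −x side, so B = (-35.60, 0.000). A1 meets AB tangentially, so EB is at right angles to AB, so E = B + (0, 9) = (-35.60, 9.000). On A1, B sits at bearing -90° from E; a 92° counterclockwise sweep puts Q at bearing 2°, so Q = E + 9.0·(cos 2°, sin 2°) = (-26.61, 9.314). The tangent condition forces EQ to be normal to QR, so QR runs along (−sin 2°, cos 2°); with |QR| = 27.1, R = (-27.55, 36.40). Then cos ∠AQR = QA·QR / (|QA||QR|), giving 111.3°.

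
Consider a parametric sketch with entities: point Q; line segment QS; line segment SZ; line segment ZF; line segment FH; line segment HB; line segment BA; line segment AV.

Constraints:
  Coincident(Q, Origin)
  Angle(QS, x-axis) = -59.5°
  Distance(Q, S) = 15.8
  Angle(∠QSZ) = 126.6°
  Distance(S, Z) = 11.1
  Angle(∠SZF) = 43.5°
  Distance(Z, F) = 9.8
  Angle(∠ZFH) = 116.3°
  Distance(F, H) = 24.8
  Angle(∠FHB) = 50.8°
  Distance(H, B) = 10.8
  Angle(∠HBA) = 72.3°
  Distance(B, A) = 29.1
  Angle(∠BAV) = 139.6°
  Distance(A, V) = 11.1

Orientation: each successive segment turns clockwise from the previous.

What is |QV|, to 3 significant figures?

18.2

Q is at the origin; QS runs at -59.5° with length 15.8, so S = (8.02, -13.6). ∠QSZ = 126.6° gives SZ at -113° from the x-axis; with |SZ| = 11.1, Z = (3.70, -23.8). ∠SZF = 43.5° gives ZF at 111° from the x-axis; with |ZF| = 9.8, F = (0.252, -14.7). ∠ZFH = 116.3° gives FH at 46.9° from the x-axis; with |FH| = 24.8, H = (17.2, 3.44). ∠FHB = 50.8° gives HB at -82.3° from the x-axis; with |HB| = 10.8, B = (18.6, -7.26). ∠HBA = 72.3° gives BA at 170° from the x-axis; with |BA| = 29.1, A = (-10.0, -2.21). ∠BAV = 139.6° gives AV at 130° from the x-axis; with |AV| = 11.1, V = (-17.1, 6.35). Then |QV| = |V − Q| = 18.2.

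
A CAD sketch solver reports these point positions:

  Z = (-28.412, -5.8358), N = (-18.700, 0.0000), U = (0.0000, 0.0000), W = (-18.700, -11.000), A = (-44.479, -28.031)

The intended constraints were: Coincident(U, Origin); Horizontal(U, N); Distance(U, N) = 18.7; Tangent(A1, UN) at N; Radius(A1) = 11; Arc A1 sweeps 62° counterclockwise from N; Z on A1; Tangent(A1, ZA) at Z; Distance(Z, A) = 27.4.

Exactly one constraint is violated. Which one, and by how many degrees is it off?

Tangent(A1, ZA) at Z — off by 7.90°.

U = (0.00, 0.00) ✓; U.y = 0.00, N.y = 0.00 ✓; |UN| = 18.70 ✓; ∠(WN, NU) = 90.00° ✓; |WN| = 11.00 ✓; bearing(W→Z) − bearing(W→N) = 62.00° ✓; |WZ| = 11.00 ✓; ∠(WZ, ZA) = 97.90° ✗; |ZA| = 27.40 ✓.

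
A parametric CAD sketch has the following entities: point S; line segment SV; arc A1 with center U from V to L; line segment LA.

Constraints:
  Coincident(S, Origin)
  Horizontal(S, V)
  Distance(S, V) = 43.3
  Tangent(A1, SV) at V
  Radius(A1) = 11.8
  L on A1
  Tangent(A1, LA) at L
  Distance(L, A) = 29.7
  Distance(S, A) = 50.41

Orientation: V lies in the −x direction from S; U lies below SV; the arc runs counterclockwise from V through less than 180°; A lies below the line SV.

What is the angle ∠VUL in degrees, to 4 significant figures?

136.8°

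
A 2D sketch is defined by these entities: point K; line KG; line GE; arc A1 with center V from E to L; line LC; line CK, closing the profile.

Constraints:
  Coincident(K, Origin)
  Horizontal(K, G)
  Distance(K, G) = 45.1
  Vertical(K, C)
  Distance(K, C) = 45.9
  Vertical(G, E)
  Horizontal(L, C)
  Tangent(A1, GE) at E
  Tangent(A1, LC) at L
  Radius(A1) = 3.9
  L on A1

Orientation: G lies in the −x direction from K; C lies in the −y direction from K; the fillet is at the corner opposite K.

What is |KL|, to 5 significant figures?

61.679

The virtual corner opposite K is at (-45.100, -45.900). Since A1 is tangent to GE there, VE ⟂ GE and the tangent condition forces VL to be normal to LC, with radius 3.9, so the center V sits 3.9 in from both sides at V = (-41.200, -42.000). That places the tangent points at E = (-45.100, -42.000) on GE and L = (-41.200, -45.900) on LC. Then |KL| = |L − K| = 61.679.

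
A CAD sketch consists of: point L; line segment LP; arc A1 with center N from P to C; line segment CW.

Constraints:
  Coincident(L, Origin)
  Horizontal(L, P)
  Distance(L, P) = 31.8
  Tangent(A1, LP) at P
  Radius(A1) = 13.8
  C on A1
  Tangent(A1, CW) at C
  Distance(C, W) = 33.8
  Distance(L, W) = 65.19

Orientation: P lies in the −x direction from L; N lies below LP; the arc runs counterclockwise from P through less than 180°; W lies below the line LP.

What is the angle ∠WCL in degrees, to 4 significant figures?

104.7°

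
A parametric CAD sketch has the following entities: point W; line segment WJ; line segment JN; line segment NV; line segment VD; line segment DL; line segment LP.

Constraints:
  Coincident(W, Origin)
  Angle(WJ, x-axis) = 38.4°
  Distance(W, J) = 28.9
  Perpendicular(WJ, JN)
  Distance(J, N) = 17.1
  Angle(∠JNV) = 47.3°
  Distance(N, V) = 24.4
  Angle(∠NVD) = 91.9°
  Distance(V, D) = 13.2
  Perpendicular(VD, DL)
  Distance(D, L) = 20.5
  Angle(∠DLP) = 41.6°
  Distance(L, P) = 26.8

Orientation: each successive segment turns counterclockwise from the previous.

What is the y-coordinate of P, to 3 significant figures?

8.56

W is at the origin; WJ runs at 38.4° with length 28.9, so J = (22.6, 18.0). The perpendicularity gives JN at right angles to WJ, so JN runs at 128°; with |JN| = 17.1, N = (12.0, 31.4). ∠JNV = 47.3° gives NV at -98.9° from the x-axis; with |NV| = 24.4, V = (8.25, 7.25). ∠NVD = 91.9° gives VD at -10.8° from the x-axis; with |VD| = 13.2, D = (21.2, 4.77). VD is perpendicular to DL, so DL runs at 79.2°; with |DL| = 20.5, L = (25.1, 24.9). ∠DLP = 41.6° gives LP at -142° from the x-axis; with |LP| = 26.8, P = (3.83, 8.56). So P.y = 8.56.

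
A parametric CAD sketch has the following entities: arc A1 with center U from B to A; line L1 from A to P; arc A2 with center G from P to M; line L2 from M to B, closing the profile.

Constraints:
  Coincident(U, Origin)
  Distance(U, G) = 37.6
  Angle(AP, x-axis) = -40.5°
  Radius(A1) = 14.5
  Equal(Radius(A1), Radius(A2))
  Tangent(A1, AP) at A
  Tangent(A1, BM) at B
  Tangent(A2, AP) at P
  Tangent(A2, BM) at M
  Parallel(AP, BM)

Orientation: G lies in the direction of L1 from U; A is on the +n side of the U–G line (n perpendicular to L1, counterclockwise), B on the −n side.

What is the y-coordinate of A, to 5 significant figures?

11.026

The slot axis is L1's direction at -40.5°, so u = (cos -40.5°, sin -40.5°) = (0.76041, -0.64945) and n = (−sin -40.5°, cos -40.5°) = (0.64945, 0.76041). U is at the origin and G lies 37.6 along u from U, so G = 37.6·u = (28.591, -24.419). Tangency of A1 to both parallel lines with radius 14.5 puts A and B at U ± 14.5·n: A = (9.4170, 11.026), B = (-9.4170, -11.026). So A.y = 11.026.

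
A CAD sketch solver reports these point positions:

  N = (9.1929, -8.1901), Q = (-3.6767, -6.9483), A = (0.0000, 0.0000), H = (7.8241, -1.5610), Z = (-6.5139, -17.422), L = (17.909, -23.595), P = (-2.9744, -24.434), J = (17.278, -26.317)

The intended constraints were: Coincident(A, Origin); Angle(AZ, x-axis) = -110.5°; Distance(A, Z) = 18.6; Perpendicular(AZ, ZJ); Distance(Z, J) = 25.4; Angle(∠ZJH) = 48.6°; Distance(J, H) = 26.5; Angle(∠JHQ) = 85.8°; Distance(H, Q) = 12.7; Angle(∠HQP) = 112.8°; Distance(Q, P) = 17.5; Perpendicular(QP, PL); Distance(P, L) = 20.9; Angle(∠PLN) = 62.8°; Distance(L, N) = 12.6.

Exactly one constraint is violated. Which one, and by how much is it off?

Distance(L, N) = 12.6 — off by 5.10.

A = (0.00, 0.00) ✓; AZ at -110.5° ✓; |AZ| = 18.60 ✓; ∠(AZ, ZJ) = 90.00° ✓; |ZJ| = 25.40 ✓; ∠ZJH = 48.60° ✓; |JH| = 26.50 ✓; ∠JHQ = 85.80° ✓; |HQ| = 12.70 ✓; ∠HQP = 112.8° ✓; |QP| = 17.50 ✓; ∠(QP, PL) = 90.00° ✓; |PL| = 20.90 ✓; ∠PLN = 62.80° ✓; |LN| = 17.70 ✗.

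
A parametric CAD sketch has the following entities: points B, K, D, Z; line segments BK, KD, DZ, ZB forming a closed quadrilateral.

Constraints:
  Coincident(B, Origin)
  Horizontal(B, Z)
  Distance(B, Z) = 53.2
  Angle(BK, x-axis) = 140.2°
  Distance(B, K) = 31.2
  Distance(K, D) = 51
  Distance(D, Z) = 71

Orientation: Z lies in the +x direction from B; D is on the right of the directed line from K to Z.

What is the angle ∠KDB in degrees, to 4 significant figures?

35.43°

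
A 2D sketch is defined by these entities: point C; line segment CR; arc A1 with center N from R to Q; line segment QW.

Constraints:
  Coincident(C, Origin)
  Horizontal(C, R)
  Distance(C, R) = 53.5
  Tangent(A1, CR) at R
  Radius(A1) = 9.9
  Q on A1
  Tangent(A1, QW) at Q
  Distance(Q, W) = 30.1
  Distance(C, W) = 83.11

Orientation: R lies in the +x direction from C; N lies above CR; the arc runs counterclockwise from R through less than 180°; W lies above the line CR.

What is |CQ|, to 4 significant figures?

62.28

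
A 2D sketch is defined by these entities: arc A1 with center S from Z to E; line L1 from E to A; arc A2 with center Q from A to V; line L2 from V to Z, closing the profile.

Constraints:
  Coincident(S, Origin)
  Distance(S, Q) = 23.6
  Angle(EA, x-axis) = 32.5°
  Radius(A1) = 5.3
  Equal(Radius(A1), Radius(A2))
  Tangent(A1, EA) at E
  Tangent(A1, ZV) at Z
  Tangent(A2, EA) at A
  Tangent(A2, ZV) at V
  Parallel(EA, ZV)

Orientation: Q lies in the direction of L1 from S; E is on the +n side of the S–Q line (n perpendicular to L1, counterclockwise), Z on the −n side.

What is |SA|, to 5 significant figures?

24.188

The slot axis is L1's direction at 32.5°, so u = (cos 32.5°, sin 32.5°) = (0.84339, 0.53730) and n = (−sin 32.5°, cos 32.5°) = (-0.53730, 0.84339). S is at the origin and Q lies 23.6 along u from S, so Q = 23.6·u = (19.904, 12.680). Tangency of A1 to both parallel lines with radius 5.3 puts E and Z at S ± 5.3·n: E = (-2.8477, 4.4700), Z = (2.8477, -4.4700). Equal radii place A and V the same way about Q: A = Q + 5.3·n = (17.056, 17.150), V = Q − 5.3·n = (22.752, 8.2103). Then |SA| = |A − S| = 24.188.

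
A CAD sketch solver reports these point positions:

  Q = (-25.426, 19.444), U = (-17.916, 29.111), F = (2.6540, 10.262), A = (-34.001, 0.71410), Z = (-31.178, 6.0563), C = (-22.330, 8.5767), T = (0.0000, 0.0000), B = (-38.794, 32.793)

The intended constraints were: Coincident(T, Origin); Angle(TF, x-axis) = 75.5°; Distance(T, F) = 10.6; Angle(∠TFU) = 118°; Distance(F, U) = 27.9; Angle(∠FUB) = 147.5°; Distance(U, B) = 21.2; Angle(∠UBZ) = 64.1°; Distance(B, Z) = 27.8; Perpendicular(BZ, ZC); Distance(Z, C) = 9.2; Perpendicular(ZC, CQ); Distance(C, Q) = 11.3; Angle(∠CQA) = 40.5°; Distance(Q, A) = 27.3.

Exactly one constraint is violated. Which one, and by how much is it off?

Distance(Q, A) = 27.3 — off by 6.70.

T = (0.00, 0.00) ✓; TF at 75.50° ✓; |TF| = 10.60 ✓; ∠TFU = 118.0° ✓; |FU| = 27.90 ✓; ∠FUB = 147.5° ✓; |UB| = 21.20 ✓; ∠UBZ = 64.10° ✓; |BZ| = 27.80 ✓; ∠(BZ, ZC) = 90.00° ✓; |ZC| = 9.200 ✓; ∠(ZC, CQ) = 90.00° ✓; |CQ| = 11.30 ✓; ∠CQA = 40.50° ✓; |QA| = 20.60 ✗.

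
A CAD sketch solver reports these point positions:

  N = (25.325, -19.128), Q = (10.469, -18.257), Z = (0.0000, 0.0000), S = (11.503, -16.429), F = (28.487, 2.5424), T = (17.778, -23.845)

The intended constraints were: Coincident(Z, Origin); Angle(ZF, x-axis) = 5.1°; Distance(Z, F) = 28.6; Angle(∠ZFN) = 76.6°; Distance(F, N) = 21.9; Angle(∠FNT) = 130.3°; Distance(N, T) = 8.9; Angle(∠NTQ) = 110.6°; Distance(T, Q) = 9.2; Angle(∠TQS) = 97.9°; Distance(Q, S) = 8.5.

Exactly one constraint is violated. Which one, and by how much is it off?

Distance(Q, S) = 8.5 — off by 6.40.

Z = (0.00, 0.00) ✓; ZF at 5.100° ✓; |ZF| = 28.60 ✓; ∠ZFN = 76.60° ✓; |FN| = 21.90 ✓; ∠FNT = 130.3° ✓; |NT| = 8.900 ✓; ∠NTQ = 110.6° ✓; |TQ| = 9.200 ✓; ∠TQS = 97.90° ✓; |QS| = 2.100 ✗.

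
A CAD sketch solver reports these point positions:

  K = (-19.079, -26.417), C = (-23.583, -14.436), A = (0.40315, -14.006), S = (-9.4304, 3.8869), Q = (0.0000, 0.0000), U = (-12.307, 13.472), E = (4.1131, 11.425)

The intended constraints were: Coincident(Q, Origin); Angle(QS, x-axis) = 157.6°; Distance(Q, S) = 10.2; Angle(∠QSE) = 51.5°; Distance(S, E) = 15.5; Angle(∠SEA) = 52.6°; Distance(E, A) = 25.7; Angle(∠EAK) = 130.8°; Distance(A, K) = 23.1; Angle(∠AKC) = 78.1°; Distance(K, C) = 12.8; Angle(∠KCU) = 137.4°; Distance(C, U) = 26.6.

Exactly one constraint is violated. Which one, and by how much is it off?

Distance(C, U) = 26.6 — off by 3.50.

Q = (0.00, 0.00) ✓; QS at 157.6° ✓; |QS| = 10.20 ✓; ∠QSE = 51.50° ✓; |SE| = 15.50 ✓; ∠SEA = 52.60° ✓; |EA| = 25.70 ✓; ∠EAK = 130.8° ✓; |AK| = 23.10 ✓; ∠AKC = 78.10° ✓; |KC| = 12.80 ✓; ∠KCU = 137.4° ✓; |CU| = 30.10 ✗.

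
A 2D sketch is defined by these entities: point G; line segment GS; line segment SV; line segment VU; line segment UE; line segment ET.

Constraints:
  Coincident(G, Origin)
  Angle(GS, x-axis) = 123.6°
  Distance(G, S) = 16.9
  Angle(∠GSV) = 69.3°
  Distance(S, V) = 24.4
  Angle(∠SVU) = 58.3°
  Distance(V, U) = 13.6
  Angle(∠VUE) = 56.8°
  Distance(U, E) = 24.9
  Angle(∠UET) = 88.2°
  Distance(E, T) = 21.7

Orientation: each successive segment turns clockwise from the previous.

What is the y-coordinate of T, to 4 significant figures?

39.09

G is at the origin; GS runs at 123.6° with length 16.9, so S = (-9.352, 14.08). ∠GSV = 69.3° gives SV at 12.90° from the x-axis; with |SV| = 24.4, V = (14.43, 19.52). ∠SVU = 58.3° gives VU at -108.8° from the x-axis; with |VU| = 13.6, U = (10.05, 6.649). ∠VUE = 56.8° gives UE at 128.0° from the x-axis; with |UE| = 24.9, E = (-5.281, 26.27). ∠UET = 88.2° gives ET at 36.20° from the x-axis; with |ET| = 21.7, T = (12.23, 39.09). So T.y = 39.09.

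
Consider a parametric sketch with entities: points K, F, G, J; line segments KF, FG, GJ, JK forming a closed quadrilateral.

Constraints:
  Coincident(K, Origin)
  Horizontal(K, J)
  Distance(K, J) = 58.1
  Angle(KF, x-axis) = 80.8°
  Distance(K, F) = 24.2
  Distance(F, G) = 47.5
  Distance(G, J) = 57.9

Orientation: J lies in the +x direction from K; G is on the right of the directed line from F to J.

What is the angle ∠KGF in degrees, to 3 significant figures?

10.9°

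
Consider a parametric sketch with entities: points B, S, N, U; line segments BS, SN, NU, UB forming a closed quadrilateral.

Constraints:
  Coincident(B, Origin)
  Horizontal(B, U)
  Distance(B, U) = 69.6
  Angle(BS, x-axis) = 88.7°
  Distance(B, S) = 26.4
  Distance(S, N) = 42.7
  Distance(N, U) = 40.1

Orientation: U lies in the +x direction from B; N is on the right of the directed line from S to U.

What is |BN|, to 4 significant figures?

30.17

B is at the origin; B and U share the same y with |BU| = 69.6 and U in +x, so U = (69.6, 0). BS runs at 88.7° with |BS| = 26.4, so S = (0.5989, 26.39). N is determined by |SN| = 42.7 and |NU| = 40.1 together: it lies at the intersection of circle(S, 42.7) and circle(U, 40.1). With |SU| = 73.88, the foot of the radical line on SU is 38.40 from S and the perpendicular offset is √(42.7² − 38.40²) = 18.68. Taking the right-of-SU solution: N = (29.79, -4.775).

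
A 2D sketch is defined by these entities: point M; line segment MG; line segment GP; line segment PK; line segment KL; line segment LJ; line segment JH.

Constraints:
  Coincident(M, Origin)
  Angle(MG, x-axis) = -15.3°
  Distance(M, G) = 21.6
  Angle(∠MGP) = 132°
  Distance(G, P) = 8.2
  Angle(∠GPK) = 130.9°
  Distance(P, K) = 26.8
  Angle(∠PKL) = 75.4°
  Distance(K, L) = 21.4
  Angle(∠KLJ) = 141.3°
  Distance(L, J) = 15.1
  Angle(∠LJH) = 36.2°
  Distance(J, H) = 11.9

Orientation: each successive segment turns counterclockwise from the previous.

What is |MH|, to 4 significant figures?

18.06

M is at the origin; MG runs at -15.3° with length 21.6, so G = (20.83, -5.700). ∠MGP = 132.0° gives GP at 32.70° from the x-axis; with |GP| = 8.2, P = (27.73, -1.270). ∠GPK = 130.9° gives PK at 81.80° from the x-axis; with |PK| = 26.8, K = (31.56, 25.26). ∠PKL = 75.4° gives KL at -173.6° from the x-axis; with |KL| = 21.4, L = (10.29, 22.87). ∠KLJ = 141.3° gives LJ at -134.9° from the x-axis; with |LJ| = 15.1, J = (-0.3680, 12.17). ∠LJH = 36.2° gives JH at 8.900° from the x-axis; with |JH| = 11.9, H = (11.39, 14.02). Then |MH| = |H − M| = 18.06.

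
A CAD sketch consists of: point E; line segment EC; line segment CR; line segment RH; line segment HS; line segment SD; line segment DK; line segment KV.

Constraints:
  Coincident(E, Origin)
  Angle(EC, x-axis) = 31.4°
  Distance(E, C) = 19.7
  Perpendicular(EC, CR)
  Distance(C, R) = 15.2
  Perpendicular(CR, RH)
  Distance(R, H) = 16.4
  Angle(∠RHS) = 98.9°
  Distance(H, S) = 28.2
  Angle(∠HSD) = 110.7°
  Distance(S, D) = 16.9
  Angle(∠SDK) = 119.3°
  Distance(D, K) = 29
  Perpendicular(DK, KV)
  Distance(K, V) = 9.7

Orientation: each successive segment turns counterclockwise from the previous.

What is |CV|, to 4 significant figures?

13.94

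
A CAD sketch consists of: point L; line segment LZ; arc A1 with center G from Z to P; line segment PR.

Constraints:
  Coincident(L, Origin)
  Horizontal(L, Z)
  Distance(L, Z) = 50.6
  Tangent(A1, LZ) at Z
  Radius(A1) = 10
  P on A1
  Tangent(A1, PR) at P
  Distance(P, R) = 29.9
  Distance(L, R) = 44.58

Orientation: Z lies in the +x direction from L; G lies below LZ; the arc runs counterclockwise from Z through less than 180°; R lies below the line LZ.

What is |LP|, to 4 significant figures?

41.86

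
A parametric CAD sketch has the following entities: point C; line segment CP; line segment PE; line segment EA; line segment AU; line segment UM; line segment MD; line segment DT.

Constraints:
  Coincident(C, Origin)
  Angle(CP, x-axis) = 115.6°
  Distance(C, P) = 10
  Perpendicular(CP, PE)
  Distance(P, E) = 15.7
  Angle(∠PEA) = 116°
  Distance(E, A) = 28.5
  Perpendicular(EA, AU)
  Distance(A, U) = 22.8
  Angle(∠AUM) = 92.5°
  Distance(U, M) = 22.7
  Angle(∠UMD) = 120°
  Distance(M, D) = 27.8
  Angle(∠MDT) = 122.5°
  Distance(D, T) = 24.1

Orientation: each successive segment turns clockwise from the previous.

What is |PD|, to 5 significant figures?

13.947

C is at the origin; CP runs at 115.6° with length 10.0, so P = (-4.3209, 9.0183). CP is perpendicular to PE, so PE runs at 25.600°; with |PE| = 15.7, E = (9.8379, 15.802). ∠PEA = 116.0° gives EA at -38.400° from the x-axis; with |EA| = 28.5, A = (32.173, -1.9006). The perpendicularity gives AU at right angles to EA, so AU runs at -128.40°; with |AU| = 22.8, U = (18.011, -19.769). ∠AUM = 92.5° gives UM at 144.10° from the x-axis; with |UM| = 22.7, M = (-0.37694, -6.4582). ∠UMD = 120.0° gives MD at 84.100° from the x-axis; with |MD| = 27.8, D = (2.4807, 21.195). Then |PD| = |D − P| = 13.947.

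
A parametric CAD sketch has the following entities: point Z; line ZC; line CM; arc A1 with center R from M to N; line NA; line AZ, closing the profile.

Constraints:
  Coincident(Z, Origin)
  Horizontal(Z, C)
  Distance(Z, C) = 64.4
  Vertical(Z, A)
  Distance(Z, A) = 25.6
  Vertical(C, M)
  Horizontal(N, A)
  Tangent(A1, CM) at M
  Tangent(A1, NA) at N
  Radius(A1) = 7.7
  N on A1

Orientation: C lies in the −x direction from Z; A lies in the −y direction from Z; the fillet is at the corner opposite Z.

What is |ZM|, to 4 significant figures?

66.84

Z is at the origin; ZC is horizontal with |ZC| = 64.4 and C on the −x side, so C = (-64.40, 0.000). Z and A share the same x with |ZA| = 25.6 and A on the −y side, so A = (0.000, -25.60). The virtual corner opposite Z is at (-64.40, -25.60). The tangent condition forces RM to be normal to CM and since A1 is tangent to NA there, RN ⟂ NA, with radius 7.7, so the center R sits 7.7 in from both sides at R = (-56.70, -17.90). That places the tangent points at M = (-64.40, -17.90) on CM and N = (-56.70, -25.60) on NA. Then |ZM| = |M − Z| = 66.84.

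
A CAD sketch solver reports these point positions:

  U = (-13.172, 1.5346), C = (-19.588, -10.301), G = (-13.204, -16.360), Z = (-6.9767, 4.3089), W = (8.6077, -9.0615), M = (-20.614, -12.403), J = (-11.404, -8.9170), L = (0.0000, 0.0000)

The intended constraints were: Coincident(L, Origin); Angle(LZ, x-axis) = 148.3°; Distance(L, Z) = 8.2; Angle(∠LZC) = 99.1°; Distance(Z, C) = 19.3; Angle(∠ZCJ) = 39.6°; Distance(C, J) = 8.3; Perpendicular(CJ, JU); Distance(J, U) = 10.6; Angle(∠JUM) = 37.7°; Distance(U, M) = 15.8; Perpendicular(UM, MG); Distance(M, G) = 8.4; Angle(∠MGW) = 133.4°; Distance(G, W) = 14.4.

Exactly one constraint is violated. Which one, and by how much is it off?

Distance(G, W) = 14.4 — off by 8.60.

L = (0.00, 0.00) ✓; LZ at 148.3° ✓; |LZ| = 8.200 ✓; ∠LZC = 99.10° ✓; |ZC| = 19.30 ✓; ∠ZCJ = 39.60° ✓; |CJ| = 8.300 ✓; ∠(CJ, JU) = 90.00° ✓; |JU| = 10.60 ✓; ∠JUM = 37.70° ✓; |UM| = 15.80 ✓; ∠(UM, MG) = 90.00° ✓; |MG| = 8.400 ✓; ∠MGW = 133.4° ✓; |GW| = 23.00 ✗.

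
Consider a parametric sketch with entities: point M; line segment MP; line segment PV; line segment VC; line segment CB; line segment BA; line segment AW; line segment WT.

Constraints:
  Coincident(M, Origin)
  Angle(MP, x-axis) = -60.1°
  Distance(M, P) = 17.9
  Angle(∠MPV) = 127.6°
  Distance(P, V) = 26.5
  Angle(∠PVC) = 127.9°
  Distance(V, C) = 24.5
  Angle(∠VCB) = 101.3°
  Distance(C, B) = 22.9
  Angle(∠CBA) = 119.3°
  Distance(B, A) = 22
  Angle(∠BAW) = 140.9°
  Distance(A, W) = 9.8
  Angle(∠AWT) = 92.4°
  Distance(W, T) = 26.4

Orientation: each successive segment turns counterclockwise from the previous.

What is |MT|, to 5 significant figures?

30.248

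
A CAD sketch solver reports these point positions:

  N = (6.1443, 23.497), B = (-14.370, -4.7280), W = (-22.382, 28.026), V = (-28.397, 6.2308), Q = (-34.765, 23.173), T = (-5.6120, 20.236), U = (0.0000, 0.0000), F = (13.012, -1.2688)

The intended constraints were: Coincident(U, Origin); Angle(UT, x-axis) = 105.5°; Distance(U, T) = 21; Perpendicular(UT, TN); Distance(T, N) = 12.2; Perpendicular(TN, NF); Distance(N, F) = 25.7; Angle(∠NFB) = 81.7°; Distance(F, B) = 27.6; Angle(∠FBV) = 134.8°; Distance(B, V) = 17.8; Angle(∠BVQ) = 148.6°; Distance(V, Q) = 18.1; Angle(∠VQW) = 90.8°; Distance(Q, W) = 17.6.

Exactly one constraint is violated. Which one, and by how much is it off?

Distance(Q, W) = 17.6 — off by 4.30.

U = (0.00, 0.00) ✓; UT at 105.5° ✓; |UT| = 21.00 ✓; ∠(UT, TN) = 90.00° ✓; |TN| = 12.20 ✓; ∠(TN, NF) = 90.00° ✓; |NF| = 25.70 ✓; ∠NFB = 81.70° ✓; |FB| = 27.60 ✓; ∠FBV = 134.8° ✓; |BV| = 17.80 ✓; ∠BVQ = 148.6° ✓; |VQ| = 18.10 ✓; ∠VQW = 90.80° ✓; |QW| = 13.30 ✗.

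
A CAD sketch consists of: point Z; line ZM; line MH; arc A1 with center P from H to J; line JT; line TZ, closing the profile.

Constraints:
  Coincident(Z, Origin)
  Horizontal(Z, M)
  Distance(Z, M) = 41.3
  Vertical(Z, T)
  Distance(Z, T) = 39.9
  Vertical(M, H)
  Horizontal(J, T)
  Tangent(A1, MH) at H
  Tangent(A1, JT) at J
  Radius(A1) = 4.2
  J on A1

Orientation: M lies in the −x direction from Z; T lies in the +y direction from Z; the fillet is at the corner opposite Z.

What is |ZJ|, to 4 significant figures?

54.48

Z is at the origin; ZM is horizontal with |ZM| = 41.3 and M on the −x side, so M = (-41.30, 0.000). Z and T share the same x with |ZT| = 39.9 and T on the +y side, so T = (0.000, 39.90). The virtual corner opposite Z is at (-41.30, 39.90). Tangency of A1 to MH means the radius PH is perpendicular to MH and since A1 is tangent to JT there, PJ ⟂ JT, with radius 4.2, so the center P sits 4.2 in from both sides at P = (-37.10, 35.70). That places the tangent points at H = (-41.30, 35.70) on MH and J = (-37.10, 39.90) on JT. Then |ZJ| = |J − Z| = 54.48.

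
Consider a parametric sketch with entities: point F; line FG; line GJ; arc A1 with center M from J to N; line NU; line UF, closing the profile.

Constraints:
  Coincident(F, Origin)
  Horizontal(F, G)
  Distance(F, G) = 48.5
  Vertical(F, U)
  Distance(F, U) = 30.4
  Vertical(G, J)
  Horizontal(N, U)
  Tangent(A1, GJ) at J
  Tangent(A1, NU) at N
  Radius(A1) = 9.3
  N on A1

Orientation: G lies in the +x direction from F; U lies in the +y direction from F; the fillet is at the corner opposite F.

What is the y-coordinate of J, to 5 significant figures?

21.100

F is at the origin; F and G share the same y with |FG| = 48.5 and G on the +x side, so G = (48.500, 0.0000). FU is vertical with |FU| = 30.4 and U on the +y side, so U = (0.0000, 30.400). The virtual corner opposite F is at (48.500, 30.400). Since A1 is tangent to GJ there, MJ ⟂ GJ and since A1 is tangent to NU there, MN ⟂ NU, with radius 9.3, so the center M sits 9.3 in from both sides at M = (39.200, 21.100). That places the tangent points at J = (48.500, 21.100) on GJ and N = (39.200, 30.400) on NU. So J.y = 21.100.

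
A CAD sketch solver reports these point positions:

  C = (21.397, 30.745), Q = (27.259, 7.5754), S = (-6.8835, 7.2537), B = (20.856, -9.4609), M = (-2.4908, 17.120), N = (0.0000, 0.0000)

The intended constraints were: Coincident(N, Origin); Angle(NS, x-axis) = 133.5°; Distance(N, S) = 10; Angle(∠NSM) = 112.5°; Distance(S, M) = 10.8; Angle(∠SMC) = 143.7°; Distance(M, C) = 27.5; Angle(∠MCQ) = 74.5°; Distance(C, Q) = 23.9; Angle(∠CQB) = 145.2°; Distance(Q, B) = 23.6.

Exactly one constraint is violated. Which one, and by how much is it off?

Distance(Q, B) = 23.6 — off by 5.40.

N = (0.00, 0.00) ✓; NS at 133.5° ✓; |NS| = 10.00 ✓; ∠NSM = 112.5° ✓; |SM| = 10.80 ✓; ∠SMC = 143.7° ✓; |MC| = 27.50 ✓; ∠MCQ = 74.50° ✓; |CQ| = 23.90 ✓; ∠CQB = 145.2° ✓; |QB| = 18.20 ✗.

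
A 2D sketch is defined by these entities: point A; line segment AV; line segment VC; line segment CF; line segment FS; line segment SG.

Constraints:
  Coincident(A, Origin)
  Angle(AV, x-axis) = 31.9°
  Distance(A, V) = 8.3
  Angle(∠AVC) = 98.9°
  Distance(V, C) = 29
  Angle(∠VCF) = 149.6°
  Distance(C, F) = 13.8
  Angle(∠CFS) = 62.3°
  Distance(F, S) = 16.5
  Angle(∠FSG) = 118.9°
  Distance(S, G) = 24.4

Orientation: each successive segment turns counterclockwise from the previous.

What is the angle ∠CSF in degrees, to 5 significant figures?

50.463°

A is at the origin; AV runs at 31.9° with length 8.3, so V = (7.0465, 4.3860). ∠AVC = 98.9° gives VC at 113.00° from the x-axis; with |VC| = 29.0, C = (-4.2847, 31.081). ∠VCF = 149.6° gives CF at 143.40° from the x-axis; with |CF| = 13.8, F = (-15.364, 39.309). ∠CFS = 62.3° gives FS at -98.900° from the x-axis; with |FS| = 16.5, S = (-17.916, 23.007). Then cos ∠CSF = SC·SF / (|SC||SF|), giving 50.463°.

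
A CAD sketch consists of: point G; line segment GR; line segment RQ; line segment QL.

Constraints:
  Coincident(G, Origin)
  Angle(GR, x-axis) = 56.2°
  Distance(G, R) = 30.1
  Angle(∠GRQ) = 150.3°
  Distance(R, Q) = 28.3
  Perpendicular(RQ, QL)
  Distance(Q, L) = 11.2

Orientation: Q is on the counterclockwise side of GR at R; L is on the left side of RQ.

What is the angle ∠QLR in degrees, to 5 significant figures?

68.408°

G is at the origin; GR runs at 56.2° with length 30.1, so R = 30.1·(cos 56.2°, sin 56.2°) = (16.744, 25.013). ∠GRQ = 150.3°, so RQ runs at 56.2° + (180° − 150.3°) = 85.900° from the x-axis; with |RQ| = 28.3, Q = R + 28.3·(cos 85.900°, sin 85.900°) = (18.768, 53.240). The perpendicularity gives QL at right angles to RQ; with |QL| = 11.2 on the left of RQ, L = Q + 11.2·(-0.99744, 0.071497) = (7.5965, 54.041). Then cos ∠QLR = LQ·LR / (|LQ||LR|), giving 68.408°.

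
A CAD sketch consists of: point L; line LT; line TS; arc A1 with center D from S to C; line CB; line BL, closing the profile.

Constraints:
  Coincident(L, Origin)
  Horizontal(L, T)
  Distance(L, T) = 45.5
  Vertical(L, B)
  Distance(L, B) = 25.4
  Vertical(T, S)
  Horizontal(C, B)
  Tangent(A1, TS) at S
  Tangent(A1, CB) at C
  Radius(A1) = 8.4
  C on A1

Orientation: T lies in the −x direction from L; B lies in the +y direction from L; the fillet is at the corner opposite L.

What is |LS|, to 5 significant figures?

48.572

The virtual corner opposite L is at (-45.500, 25.400). The tangent condition forces DS to be normal to TS and A1 meets CB tangentially, so DC is at right angles to CB, with radius 8.4, so the center D sits 8.4 in from both sides at D = (-37.100, 17.000). That places the tangent points at S = (-45.500, 17.000) on TS and C = (-37.100, 25.400) on CB. Then |LS| = |S − L| = 48.572.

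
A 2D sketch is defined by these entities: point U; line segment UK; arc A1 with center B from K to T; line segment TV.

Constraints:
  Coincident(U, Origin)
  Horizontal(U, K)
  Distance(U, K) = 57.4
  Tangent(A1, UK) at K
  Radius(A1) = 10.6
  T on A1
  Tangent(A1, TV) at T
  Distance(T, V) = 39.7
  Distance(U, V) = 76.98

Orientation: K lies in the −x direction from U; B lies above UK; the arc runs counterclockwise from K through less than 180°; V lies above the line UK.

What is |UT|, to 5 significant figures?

48.961

U is at the origin; UK is horizontal with |UK| = 57.4 and K on the −x side, so K = (-57.400, 0.0000). The tangent condition forces BK to be normal to UK, so B = K + (0, 10.6) = (-57.400, 10.600). Since BT ⟂ TV (tangency), |BV| = √(10.6² + 39.7²) = 41.091 regardless of where T sits on A1. So V lies on both circle(U, 76.98) and circle(B, 41.091); the above-UK intersection is V = (-57.045, 51.689). T is the foot of the tangent from V: T = (-47.136, 13.246).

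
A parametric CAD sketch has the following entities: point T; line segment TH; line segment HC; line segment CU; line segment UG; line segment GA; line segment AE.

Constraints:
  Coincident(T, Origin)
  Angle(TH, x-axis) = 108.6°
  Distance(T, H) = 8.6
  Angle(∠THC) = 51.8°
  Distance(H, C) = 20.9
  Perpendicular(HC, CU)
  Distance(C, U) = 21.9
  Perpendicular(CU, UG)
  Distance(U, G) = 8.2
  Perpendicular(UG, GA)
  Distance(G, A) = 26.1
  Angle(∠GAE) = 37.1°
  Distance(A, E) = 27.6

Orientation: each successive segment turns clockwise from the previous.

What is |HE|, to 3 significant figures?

34.3

T is at the origin; TH runs at 108.6° with length 8.6, so H = (-2.74, 8.15). ∠THC = 51.8° gives HC at -19.6° from the x-axis; with |HC| = 20.9, C = (16.9, 1.14). HC is perpendicular to CU, so CU runs at -110°; with |CU| = 21.9, U = (9.60, -19.5). CU is perpendicular to UG, so UG runs at 160°; with |UG| = 8.2, G = (1.87, -16.7). The perpendicularity gives GA at right angles to UG, so GA runs at 70.4°; with |GA| = 26.1, A = (10.6, 7.85). ∠GAE = 37.1° gives AE at -72.5° from the x-axis; with |AE| = 27.6, E = (18.9, -18.5). Then |HE| = |E − H| = 34.3.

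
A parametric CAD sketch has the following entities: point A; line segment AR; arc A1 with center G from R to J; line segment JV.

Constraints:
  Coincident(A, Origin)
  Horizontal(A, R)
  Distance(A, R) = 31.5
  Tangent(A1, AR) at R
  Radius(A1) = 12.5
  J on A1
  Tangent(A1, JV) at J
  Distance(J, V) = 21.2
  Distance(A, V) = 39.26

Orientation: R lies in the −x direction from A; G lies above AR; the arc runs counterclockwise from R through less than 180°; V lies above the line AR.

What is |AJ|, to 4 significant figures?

22.93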